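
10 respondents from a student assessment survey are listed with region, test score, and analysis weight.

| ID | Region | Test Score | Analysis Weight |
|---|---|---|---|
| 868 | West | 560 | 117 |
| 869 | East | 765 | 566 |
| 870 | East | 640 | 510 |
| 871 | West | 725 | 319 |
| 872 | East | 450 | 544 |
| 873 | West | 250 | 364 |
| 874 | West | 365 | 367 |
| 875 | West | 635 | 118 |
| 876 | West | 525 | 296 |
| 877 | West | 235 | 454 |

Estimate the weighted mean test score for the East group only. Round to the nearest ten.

620

East rows: 869, 870, 872
Weighted sum = 1004190
Sum of weights = 566 + 510 + 544 = 1620
Weighted mean = 1004190 / 1620 = 619.87037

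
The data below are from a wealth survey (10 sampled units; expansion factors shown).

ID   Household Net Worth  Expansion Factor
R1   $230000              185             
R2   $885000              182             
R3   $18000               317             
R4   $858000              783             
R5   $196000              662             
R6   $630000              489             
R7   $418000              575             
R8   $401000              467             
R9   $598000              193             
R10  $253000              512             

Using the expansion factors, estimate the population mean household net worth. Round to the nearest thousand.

Weighted sum = 230000×185 + 885000×182 + 18000×317 + 858000×783 + 196000×662 + 630000×489 + 418000×575 + 401000×467 + 598000×193 + 253000×512
  = 42550000 + 161070000 + 5706000 + 671814000 + 129752000 + 308070000 + 240350000 + 187267000 + 115414000 + 129536000 = 1991529000
Sum of weights = 185 + 182 + 317 + 783 + 662 + 489 + 575 + 467 + 193 + 512 = 4365
Weighted mean = 1991529000 / 4365 = 456249.48

456000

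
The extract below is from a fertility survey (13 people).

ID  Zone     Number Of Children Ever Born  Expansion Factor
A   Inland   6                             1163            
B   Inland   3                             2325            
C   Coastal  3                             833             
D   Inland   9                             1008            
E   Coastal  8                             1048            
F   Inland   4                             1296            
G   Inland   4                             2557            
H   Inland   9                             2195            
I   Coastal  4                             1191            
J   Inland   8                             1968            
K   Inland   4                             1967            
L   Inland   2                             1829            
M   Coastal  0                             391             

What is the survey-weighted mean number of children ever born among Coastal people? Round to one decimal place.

4.5

Coastal rows: C, E, I, M
Weighted sum = 3×833 + 8×1048 + 4×1191 + 0×391
  = 2499 + 8384 + 4764 + 0 = 15647
Sum of weights = 833 + 1048 + 1191 + 391 = 3463
Weighted mean = 15647 / 3463 = 4.5183367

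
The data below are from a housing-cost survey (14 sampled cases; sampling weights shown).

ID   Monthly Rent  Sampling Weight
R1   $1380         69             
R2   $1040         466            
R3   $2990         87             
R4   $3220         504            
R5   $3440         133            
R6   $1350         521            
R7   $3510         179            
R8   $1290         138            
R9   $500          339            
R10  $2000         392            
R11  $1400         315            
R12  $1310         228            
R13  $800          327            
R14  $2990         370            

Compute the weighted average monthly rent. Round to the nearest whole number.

Weighted sum = 7491130
Sum of weights = 4068
Weighted mean = 7491130 / 4068 = 1841.4774

1841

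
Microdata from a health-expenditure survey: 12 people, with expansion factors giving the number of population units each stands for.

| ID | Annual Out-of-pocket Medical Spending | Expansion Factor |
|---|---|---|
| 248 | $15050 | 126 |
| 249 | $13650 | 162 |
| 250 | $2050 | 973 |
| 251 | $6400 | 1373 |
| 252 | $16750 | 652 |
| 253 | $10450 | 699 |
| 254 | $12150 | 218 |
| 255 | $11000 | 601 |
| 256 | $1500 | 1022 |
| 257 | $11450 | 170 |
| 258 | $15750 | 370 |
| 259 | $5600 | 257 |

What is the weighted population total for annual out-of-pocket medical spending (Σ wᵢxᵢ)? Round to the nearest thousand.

Weighted total = 15050×126 + 13650×162 + 2050×973 + 6400×1373 + 16750×652 + 10450×699 + 12150×218 + 11000×601 + 1500×1022 + 11450×170 + 15750×370 + 5600×257
  = 1896300 + 2211300 + 1994650 + 8787200 + 10921000 + 7304550 + 2648700 + 6611000 + 1533000 + 1946500 + 5827500 + 1439200 = 53120900

53121000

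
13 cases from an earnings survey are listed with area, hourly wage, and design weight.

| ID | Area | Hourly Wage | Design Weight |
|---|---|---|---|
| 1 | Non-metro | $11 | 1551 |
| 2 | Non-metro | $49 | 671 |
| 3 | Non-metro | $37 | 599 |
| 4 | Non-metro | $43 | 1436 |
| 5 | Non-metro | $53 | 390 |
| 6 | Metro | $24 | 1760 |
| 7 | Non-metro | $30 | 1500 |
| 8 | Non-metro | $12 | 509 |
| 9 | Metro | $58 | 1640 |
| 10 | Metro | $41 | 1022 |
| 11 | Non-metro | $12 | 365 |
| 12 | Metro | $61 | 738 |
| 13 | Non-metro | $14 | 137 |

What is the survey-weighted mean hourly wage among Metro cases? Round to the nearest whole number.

Metro rows: 6, 9, 10, 12
Weighted sum = 24×1760 + 58×1640 + 41×1022 + 61×738
  = 42240 + 95120 + 41902 + 45018 = 224280
Sum of weights = 5160
Weighted mean = 224280 / 5160 = 43.465116

43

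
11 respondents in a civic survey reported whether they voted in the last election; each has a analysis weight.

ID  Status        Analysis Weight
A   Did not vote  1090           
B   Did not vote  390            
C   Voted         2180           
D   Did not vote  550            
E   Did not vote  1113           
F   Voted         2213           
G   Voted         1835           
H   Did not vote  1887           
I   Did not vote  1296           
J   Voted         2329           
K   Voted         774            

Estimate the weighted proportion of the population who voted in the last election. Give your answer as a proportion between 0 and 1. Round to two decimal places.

Sum of weights for 'Voted' = 2180 + 2213 + 1835 + 2329 + 774 = 9331
Total weight = 1090 + 390 + 2180 + 550 + 1113 + 2213 + 1835 + 1887 + 1296 + 2329 + 774 = 15657
Weighted proportion = 9331 / 15657 = 0.59596347

0.60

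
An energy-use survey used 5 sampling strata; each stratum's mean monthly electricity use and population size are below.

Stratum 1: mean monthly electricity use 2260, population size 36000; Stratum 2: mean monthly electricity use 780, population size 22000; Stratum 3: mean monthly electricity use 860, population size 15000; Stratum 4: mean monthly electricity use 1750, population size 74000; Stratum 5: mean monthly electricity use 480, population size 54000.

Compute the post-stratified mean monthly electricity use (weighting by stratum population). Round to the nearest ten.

Σ Nₕ·x̄ₕ = 2260×36000 + 780×22000 + 860×15000 + 1750×74000 + 480×54000
  = 81360000 + 17160000 + 12900000 + 129500000 + 25920000 = 266840000
Σ Nₕ = 36000 + 22000 + 15000 + 74000 + 54000 = 201000
Overall mean = 266840000 / 201000 = 1327.5622

1330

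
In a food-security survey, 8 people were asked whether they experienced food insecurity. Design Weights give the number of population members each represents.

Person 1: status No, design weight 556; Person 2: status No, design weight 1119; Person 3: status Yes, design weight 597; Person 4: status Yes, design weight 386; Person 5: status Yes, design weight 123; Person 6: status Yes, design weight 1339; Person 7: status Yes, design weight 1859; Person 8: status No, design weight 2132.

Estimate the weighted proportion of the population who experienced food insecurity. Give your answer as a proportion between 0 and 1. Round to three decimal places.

Sum of weights for 'Yes' = 597 + 386 + 123 + 1339 + 1859 = 4304
Total weight = 556 + 1119 + 597 + 386 + 123 + 1339 + 1859 + 2132 = 8111
Weighted proportion = 4304 / 8111 = 0.53063741

0.531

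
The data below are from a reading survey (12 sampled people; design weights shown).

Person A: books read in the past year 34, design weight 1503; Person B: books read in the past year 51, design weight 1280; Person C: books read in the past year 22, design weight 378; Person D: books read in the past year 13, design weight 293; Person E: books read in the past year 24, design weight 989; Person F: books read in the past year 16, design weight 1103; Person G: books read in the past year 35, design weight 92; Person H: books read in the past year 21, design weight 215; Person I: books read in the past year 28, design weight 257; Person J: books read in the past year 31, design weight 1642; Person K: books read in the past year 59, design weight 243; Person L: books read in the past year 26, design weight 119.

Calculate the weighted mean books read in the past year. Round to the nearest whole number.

31

Weighted sum = 34×1503 + 51×1280 + 22×378 + 13×293 + 24×989 + 16×1103 + 35×92 + 21×215 + 28×257 + 31×1642 + 59×243 + 26×119
  = 51102 + 65280 + 8316 + 3809 + 23736 + 17648 + 3220 + 4515 + 7196 + 50902 + 14337 + 3094 = 253155
Sum of weights = 8114
Weighted mean = 253155 / 8114 = 31.199778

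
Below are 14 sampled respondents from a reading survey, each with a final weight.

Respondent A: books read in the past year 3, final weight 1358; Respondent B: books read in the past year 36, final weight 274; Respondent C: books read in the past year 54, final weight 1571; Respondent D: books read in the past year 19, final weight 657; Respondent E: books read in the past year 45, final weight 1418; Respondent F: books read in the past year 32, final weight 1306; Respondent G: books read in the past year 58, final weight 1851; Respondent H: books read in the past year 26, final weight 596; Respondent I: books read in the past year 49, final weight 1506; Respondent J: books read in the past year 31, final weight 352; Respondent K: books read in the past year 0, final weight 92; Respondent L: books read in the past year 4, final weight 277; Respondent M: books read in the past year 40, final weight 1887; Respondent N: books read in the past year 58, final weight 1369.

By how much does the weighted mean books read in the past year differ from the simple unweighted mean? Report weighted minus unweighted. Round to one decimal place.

Unweighted sum = 455
Unweighted mean = 455 / 14 = 32.5
Weighted sum = 580407
Sum of weights = 14514
Weighted mean = 580407 / 14514 = 39.989458
Difference (weighted minus unweighted) = 7.4894585

7.5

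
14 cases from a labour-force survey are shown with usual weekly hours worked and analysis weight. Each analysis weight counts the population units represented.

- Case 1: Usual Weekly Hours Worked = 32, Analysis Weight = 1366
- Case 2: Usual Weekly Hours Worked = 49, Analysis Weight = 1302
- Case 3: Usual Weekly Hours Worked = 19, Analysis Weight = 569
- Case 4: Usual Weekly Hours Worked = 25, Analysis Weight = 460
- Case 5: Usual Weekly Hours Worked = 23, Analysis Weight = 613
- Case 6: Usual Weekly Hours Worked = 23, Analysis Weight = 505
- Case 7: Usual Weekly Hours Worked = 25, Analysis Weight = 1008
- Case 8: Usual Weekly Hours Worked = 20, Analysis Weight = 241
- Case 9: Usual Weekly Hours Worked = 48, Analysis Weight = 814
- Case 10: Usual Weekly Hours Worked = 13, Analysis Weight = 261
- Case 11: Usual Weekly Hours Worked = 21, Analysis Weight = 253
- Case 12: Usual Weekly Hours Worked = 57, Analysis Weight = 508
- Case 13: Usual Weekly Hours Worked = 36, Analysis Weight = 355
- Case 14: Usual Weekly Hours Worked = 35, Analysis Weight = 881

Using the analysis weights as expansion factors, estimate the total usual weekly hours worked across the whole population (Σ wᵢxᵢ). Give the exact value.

Weighted total = 305904

305904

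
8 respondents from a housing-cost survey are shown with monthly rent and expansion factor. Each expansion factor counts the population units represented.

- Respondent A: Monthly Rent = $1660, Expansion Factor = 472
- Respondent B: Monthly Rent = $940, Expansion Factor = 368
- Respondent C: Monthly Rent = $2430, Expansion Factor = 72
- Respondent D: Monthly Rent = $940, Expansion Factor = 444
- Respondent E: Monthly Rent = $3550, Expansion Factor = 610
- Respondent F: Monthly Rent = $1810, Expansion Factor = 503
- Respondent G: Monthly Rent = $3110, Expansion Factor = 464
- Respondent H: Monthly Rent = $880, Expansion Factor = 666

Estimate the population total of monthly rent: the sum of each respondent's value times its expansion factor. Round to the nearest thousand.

6827000

Weighted total = 6826810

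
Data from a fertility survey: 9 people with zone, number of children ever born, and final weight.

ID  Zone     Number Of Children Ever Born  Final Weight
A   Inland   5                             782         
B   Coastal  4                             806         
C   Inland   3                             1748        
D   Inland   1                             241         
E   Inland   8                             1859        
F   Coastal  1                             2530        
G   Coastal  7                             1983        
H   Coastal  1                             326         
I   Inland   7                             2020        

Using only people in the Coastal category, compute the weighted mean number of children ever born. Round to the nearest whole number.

Coastal rows: B, F, G, H
Weighted sum = 4×806 + 1×2530 + 7×1983 + 1×326
  = 3224 + 2530 + 13881 + 326 = 19961
Sum of weights = 806 + 2530 + 1983 + 326 = 5645
Weighted mean = 19961 / 5645 = 3.5360496

4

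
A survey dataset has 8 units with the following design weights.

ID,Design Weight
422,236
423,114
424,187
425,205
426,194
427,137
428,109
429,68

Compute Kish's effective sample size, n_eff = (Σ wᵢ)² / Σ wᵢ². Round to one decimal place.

Σ wᵢ = 236 + 114 + 187 + 205 + 194 + 137 + 109 + 68 = 1250
Σ wᵢ² = 55696 + 12996 + 34969 + 42025 + 37636 + 18769 + 11881 + 4624 = 218596
n_eff = 1250² / 218596 = 1562500 / 218596 = 7.1478893

7.1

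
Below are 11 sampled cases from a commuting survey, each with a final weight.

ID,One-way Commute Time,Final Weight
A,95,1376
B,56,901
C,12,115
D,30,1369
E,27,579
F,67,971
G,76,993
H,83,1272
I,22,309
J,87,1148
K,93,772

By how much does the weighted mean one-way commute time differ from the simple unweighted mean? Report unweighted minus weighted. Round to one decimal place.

-8.8

Unweighted sum = 95 + 56 + 12 + 30 + 27 + 67 + 76 + 83 + 22 + 87 + 93 = 648
Unweighted mean = 648 / 11 = 58.909091
Weighted sum = 95×1376 + 56×901 + 12×115 + 30×1369 + 27×579 + 67×971 + 76×993 + 83×1272 + 22×309 + 87×1148 + 93×772
  = 130720 + 50456 + 1380 + 41070 + 15633 + 65057 + 75468 + 105576 + 6798 + 99876 + 71796 = 663830
Sum of weights = 9805
Weighted mean = 663830 / 9805 = 67.703213
Difference (unweighted minus weighted) = -8.7941217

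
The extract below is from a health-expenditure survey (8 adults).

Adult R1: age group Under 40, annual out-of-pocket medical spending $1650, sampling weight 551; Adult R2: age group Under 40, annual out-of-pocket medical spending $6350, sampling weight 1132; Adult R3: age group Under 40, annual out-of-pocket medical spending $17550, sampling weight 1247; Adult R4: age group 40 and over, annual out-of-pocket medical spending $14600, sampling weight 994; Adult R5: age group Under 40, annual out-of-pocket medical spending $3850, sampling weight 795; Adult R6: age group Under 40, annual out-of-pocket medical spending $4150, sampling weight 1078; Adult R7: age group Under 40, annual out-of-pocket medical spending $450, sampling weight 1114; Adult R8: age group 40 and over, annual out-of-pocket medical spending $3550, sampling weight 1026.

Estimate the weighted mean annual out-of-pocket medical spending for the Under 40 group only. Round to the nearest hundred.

6400

Under 40 rows: R1, R2, R3, R5, R6, R7
Weighted sum = 1650×551 + 6350×1132 + 17550×1247 + 3850×795 + 4150×1078 + 450×1114
  = 909150 + 7188200 + 21884850 + 3060750 + 4473700 + 501300 = 38017950
Sum of weights = 551 + 1132 + 1247 + 795 + 1078 + 1114 = 5917
Weighted mean = 38017950 / 5917 = 6425.207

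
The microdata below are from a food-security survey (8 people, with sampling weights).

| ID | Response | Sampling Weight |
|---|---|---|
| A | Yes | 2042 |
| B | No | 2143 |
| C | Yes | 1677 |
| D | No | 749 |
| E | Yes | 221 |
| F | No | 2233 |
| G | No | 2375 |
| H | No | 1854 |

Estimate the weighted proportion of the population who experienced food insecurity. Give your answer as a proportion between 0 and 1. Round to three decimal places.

Sum of weights for 'Yes' = 2042 + 1677 + 221 = 3940
Total weight = 2042 + 2143 + 1677 + 749 + 221 + 2233 + 2375 + 1854 = 13294
Weighted proportion = 3940 / 13294 = 0.2963743

0.296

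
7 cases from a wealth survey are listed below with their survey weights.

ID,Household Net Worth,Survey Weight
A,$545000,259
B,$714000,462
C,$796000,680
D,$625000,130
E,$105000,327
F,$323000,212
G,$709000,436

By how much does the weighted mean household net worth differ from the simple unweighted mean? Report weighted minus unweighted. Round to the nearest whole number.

55468

Unweighted sum = 545000 + 714000 + 796000 + 625000 + 105000 + 323000 + 709000 = 3817000
Unweighted mean = 3817000 / 7 = 545285.71
Weighted sum = 545000×259 + 714000×462 + 796000×680 + 625000×130 + 105000×327 + 323000×212 + 709000×436
  = 1505488000
Sum of weights = 2506
Weighted mean = 1505488000 / 2506 = 600753.39
Difference (weighted minus unweighted) = 55467.678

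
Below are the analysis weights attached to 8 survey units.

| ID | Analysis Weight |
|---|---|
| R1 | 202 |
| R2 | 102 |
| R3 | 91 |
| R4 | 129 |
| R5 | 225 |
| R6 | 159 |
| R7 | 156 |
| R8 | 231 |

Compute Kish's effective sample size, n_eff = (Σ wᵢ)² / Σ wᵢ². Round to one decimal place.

Σ wᵢ = 1295
Σ wᵢ² = 40804 + 10404 + 8281 + 16641 + 50625 + 25281 + 24336 + 53361 = 229733
n_eff = 1295² / 229733 = 1677025 / 229733 = 7.2998873

7.3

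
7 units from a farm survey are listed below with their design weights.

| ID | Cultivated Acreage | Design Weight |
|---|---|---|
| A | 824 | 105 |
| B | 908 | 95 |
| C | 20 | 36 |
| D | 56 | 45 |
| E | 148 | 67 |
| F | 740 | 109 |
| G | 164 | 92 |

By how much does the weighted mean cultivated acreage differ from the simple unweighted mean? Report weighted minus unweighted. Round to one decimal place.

104.5

Unweighted sum = 824 + 908 + 20 + 56 + 148 + 740 + 164 = 2860
Unweighted mean = 2860 / 7 = 408.57143
Weighted sum = 824×105 + 908×95 + 20×36 + 56×45 + 148×67 + 740×109 + 164×92
  = 281684
Sum of weights = 105 + 95 + 36 + 45 + 67 + 109 + 92 = 549
Weighted mean = 281684 / 549 = 513.08561
Difference (weighted minus unweighted) = 104.51418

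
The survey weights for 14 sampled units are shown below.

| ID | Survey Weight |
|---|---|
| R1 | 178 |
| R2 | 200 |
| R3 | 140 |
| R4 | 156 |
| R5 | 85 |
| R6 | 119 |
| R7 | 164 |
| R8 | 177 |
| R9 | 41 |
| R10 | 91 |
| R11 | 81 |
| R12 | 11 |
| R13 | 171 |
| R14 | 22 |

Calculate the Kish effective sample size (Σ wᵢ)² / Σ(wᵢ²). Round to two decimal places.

Σ wᵢ = 1636
Σ wᵢ² = 241600
n_eff = 1636² / 241600 = 2676496 / 241600 = 11.078212

11.08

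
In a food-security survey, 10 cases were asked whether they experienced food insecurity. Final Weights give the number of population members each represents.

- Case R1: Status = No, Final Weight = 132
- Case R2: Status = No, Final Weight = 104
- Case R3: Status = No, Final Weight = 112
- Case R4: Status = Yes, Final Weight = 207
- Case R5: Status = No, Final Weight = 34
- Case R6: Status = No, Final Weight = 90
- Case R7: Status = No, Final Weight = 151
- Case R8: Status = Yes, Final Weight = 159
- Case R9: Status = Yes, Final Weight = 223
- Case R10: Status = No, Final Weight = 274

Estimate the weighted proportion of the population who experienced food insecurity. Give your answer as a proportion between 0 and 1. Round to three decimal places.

0.396

Sum of weights for 'Yes' = 207 + 159 + 223 = 589
Total weight = 132 + 104 + 112 + 207 + 34 + 90 + 151 + 159 + 223 + 274 = 1486
Weighted proportion = 589 / 1486 = 0.39636608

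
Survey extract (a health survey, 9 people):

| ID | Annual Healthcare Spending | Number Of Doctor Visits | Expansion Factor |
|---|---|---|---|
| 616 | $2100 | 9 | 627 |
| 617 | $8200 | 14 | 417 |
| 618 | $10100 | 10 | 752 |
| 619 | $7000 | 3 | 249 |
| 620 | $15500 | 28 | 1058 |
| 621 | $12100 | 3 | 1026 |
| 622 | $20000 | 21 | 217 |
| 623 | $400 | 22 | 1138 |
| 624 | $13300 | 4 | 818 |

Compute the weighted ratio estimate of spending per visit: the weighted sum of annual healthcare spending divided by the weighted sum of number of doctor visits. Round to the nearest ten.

Σ wᵢ·y = 2100×627 + 8200×417 + 10100×752 + 7000×249 + 15500×1058 + 12100×1026 + 20000×217 + 400×1138 + 13300×818
  = 1316700 + 3419400 + 7595200 + 1743000 + 16399000 + 12414600 + 4340000 + 455200 + 10879400 = 58562500
Σ wᵢ·x = 9×627 + 14×417 + 10×752 + 3×249 + 28×1058 + 3×1026 + 21×217 + 22×1138 + 4×818
  = 5643 + 5838 + 7520 + 747 + 29624 + 3078 + 4557 + 25036 + 3272 = 85315
Ratio = 58562500 / 85315 = 686.42677

690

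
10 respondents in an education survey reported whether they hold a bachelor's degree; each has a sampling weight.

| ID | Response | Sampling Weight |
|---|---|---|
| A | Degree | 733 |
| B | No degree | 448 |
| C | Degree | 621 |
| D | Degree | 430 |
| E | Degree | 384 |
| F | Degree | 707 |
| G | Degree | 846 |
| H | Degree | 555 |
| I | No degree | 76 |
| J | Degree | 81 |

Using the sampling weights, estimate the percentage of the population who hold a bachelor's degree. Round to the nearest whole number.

89

Sum of weights for 'Degree' = 733 + 621 + 430 + 384 + 707 + 846 + 555 + 81 = 4357
Total weight = 733 + 448 + 621 + 430 + 384 + 707 + 846 + 555 + 76 + 81 = 4881
Weighted proportion = 4357 / 4881 = 0.89264495 → 89.264495%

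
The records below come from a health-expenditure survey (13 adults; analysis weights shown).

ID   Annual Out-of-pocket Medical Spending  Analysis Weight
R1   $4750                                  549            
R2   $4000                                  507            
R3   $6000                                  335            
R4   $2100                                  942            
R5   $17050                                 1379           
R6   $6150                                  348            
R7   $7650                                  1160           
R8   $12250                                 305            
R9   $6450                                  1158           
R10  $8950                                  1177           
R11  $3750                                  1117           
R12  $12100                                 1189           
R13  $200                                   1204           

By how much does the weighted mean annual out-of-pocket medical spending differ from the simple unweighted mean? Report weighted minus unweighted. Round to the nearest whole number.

Unweighted sum = 91400
Unweighted mean = 91400 / 13 = 7030.7692
Weighted sum = 83706050
Sum of weights = 11370
Weighted mean = 83706050 / 11370 = 7362.0097
Difference (weighted minus unweighted) = 331.24044

331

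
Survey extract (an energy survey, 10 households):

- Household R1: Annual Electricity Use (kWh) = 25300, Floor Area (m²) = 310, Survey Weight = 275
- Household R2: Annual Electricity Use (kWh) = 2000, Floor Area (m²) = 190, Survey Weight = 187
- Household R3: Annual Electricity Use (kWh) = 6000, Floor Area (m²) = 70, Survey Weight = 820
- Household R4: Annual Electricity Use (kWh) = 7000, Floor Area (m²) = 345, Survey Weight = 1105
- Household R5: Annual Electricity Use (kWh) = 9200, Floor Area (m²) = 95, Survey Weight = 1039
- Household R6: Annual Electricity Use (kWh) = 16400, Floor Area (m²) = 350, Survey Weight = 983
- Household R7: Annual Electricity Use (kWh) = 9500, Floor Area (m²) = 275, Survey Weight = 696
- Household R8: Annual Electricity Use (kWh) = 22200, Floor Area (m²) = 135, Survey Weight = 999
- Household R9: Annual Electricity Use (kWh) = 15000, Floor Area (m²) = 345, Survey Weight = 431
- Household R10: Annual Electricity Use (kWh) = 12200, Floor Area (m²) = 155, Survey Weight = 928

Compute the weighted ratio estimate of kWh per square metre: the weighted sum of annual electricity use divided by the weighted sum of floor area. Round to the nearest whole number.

Σ wᵢ·y = 25300×275 + 2000×187 + 6000×820 + 7000×1105 + 9200×1039 + 16400×983 + 9500×696 + 22200×999 + 15000×431 + 12200×928
  = 6957500 + 374000 + 4920000 + 7735000 + 9558800 + 16121200 + 6612000 + 22177800 + 6465000 + 11321600 = 92242900
Σ wᵢ·x = 310×275 + 190×187 + 70×820 + 345×1105 + 95×1039 + 350×983 + 275×696 + 135×999 + 345×431 + 155×928
  = 85250 + 35530 + 57400 + 381225 + 98705 + 344050 + 191400 + 134865 + 148695 + 143840 = 1620960
Ratio = 92242900 / 1620960 = 56.906339

57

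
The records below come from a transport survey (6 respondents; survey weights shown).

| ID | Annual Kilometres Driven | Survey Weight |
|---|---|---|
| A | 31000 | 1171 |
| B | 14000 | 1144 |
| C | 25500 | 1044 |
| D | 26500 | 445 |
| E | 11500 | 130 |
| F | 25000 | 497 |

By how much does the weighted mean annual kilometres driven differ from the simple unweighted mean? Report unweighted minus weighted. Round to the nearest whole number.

-1368

Unweighted sum = 31000 + 14000 + 25500 + 26500 + 11500 + 25000 = 133500
Unweighted mean = 133500 / 6 = 22250
Weighted sum = 31000×1171 + 14000×1144 + 25500×1044 + 26500×445 + 11500×130 + 25000×497
  = 36301000 + 16016000 + 26622000 + 11792500 + 1495000 + 12425000 = 104651500
Sum of weights = 1171 + 1144 + 1044 + 445 + 130 + 497 = 4431
Weighted mean = 104651500 / 4431 = 23618.032
Difference (unweighted minus weighted) = -1368.032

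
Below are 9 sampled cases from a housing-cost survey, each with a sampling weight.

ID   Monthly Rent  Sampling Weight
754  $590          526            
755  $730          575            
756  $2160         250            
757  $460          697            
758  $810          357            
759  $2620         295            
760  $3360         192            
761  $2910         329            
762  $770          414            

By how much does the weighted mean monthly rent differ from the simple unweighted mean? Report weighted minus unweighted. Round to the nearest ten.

-340

Unweighted sum = 590 + 730 + 2160 + 460 + 810 + 2620 + 3360 + 2910 + 770 = 14410
Unweighted mean = 14410 / 9 = 1601.1111
Weighted sum = 590×526 + 730×575 + 2160×250 + 460×697 + 810×357 + 2620×295 + 3360×192 + 2910×329 + 770×414
  = 4574070
Sum of weights = 3635
Weighted mean = 4574070 / 3635 = 1258.3411
Difference (weighted minus unweighted) = -342.76998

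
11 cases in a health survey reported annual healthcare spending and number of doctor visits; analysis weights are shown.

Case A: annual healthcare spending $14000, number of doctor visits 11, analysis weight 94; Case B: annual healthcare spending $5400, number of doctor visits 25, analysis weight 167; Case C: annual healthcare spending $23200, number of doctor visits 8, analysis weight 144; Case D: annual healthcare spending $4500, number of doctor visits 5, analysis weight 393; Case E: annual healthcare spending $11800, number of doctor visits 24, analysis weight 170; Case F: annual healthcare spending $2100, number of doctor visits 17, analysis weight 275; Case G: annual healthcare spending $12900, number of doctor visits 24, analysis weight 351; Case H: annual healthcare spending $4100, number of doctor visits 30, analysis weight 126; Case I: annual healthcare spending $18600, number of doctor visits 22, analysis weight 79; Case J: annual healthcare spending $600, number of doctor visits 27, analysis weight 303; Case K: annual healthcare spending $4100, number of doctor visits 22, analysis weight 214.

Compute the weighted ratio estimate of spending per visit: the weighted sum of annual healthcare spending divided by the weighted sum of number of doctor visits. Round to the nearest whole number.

Σ wᵢ·y = 14000×94 + 5400×167 + 23200×144 + 4500×393 + 11800×170 + 2100×275 + 12900×351 + 4100×126 + 18600×79 + 600×303 + 4100×214
  = 17483700
Σ wᵢ·x = 11×94 + 25×167 + 8×144 + 5×393 + 24×170 + 17×275 + 24×351 + 30×126 + 22×79 + 27×303 + 22×214
  = 1034 + 4175 + 1152 + 1965 + 4080 + 4675 + 8424 + 3780 + 1738 + 8181 + 4708 = 43912
Ratio = 17483700 / 43912 = 398.15312

398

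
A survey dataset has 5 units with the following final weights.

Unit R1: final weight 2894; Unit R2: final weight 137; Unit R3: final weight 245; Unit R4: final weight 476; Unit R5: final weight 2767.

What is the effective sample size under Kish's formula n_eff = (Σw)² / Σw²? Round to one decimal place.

Σ wᵢ = 6519
Σ wᵢ² = 8375236 + 18769 + 60025 + 226576 + 7656289 = 16336895
n_eff = 6519² / 16336895 = 42497361 / 16336895 = 2.601312

2.6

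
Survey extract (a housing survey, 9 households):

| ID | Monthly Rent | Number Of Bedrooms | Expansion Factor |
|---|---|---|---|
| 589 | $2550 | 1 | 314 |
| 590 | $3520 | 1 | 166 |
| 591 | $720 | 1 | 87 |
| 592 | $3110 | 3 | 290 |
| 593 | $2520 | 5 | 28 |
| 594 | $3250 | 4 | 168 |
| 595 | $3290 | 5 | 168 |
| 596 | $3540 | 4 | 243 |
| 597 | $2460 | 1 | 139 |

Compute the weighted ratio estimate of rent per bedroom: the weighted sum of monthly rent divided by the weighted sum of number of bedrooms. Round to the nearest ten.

Σ wᵢ·y = 2550×314 + 3520×166 + 720×87 + 3110×290 + 2520×28 + 3250×168 + 3290×168 + 3540×243 + 2460×139
  = 800700 + 584320 + 62640 + 901900 + 70560 + 546000 + 552720 + 860220 + 341940 = 4721000
Σ wᵢ·x = 1×314 + 1×166 + 1×87 + 3×290 + 5×28 + 4×168 + 5×168 + 4×243 + 1×139
  = 314 + 166 + 87 + 870 + 140 + 672 + 840 + 972 + 139 = 4200
Ratio = 4721000 / 4200 = 1124.0476

1120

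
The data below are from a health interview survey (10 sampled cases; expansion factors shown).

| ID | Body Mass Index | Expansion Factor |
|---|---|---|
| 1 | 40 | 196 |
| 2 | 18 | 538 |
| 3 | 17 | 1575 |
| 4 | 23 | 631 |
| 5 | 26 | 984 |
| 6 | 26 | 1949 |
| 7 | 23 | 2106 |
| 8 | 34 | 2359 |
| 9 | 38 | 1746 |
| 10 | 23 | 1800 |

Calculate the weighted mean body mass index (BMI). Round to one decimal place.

Weighted sum = 371462
Sum of weights = 196 + 538 + 1575 + 631 + 984 + 1949 + 2106 + 2359 + 1746 + 1800 = 13884
Weighted mean = 371462 / 13884 = 26.754682

26.8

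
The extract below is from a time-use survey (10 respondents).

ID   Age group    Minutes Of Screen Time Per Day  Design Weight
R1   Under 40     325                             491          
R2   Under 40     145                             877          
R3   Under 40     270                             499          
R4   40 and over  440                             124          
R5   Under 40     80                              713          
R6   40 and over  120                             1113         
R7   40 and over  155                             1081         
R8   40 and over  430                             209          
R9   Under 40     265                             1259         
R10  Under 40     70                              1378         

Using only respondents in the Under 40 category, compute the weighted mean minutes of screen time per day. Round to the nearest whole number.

Under 40 rows: R1, R2, R3, R5, R9, R10
Weighted sum = 325×491 + 145×877 + 270×499 + 80×713 + 265×1259 + 70×1378
  = 159575 + 127165 + 134730 + 57040 + 333635 + 96460 = 908605
Sum of weights = 491 + 877 + 499 + 713 + 1259 + 1378 = 5217
Weighted mean = 908605 / 5217 = 174.16235

174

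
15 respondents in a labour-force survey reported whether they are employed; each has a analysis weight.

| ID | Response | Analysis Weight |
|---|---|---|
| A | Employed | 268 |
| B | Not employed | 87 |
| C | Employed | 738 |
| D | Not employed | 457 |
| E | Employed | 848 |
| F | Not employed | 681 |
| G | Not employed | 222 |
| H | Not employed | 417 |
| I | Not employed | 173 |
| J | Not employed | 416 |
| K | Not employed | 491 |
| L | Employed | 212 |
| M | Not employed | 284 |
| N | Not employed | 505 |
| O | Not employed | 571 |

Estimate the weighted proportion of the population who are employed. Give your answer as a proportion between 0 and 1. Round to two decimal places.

Sum of weights for 'Employed' = 268 + 738 + 848 + 212 = 2066
Total weight = 6370
Weighted proportion = 2066 / 6370 = 0.32433281

0.32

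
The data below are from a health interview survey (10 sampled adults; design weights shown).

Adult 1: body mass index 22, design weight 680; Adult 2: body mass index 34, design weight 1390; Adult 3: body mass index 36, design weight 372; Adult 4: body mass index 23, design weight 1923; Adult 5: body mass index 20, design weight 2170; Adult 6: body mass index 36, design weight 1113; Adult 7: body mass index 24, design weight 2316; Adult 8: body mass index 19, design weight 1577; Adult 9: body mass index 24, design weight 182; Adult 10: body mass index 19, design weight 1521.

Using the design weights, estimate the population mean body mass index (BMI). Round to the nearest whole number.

Weighted sum = 22×680 + 34×1390 + 36×372 + 23×1923 + 20×2170 + 36×1113 + 24×2316 + 19×1577 + 24×182 + 19×1521
  = 14960 + 47260 + 13392 + 44229 + 43400 + 40068 + 55584 + 29963 + 4368 + 28899 = 322123
Sum of weights = 680 + 1390 + 372 + 1923 + 2170 + 1113 + 2316 + 1577 + 182 + 1521 = 13244
Weighted mean = 322123 / 13244 = 24.322184

24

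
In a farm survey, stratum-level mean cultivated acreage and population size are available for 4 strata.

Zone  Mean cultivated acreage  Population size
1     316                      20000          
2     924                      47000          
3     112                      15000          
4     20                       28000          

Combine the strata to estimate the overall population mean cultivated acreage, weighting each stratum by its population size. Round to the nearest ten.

470

Σ Nₕ·x̄ₕ = 316×20000 + 924×47000 + 112×15000 + 20×28000
  = 6320000 + 43428000 + 1680000 + 560000 = 51988000
Σ Nₕ = 110000
Overall mean = 51988000 / 110000 = 472.61818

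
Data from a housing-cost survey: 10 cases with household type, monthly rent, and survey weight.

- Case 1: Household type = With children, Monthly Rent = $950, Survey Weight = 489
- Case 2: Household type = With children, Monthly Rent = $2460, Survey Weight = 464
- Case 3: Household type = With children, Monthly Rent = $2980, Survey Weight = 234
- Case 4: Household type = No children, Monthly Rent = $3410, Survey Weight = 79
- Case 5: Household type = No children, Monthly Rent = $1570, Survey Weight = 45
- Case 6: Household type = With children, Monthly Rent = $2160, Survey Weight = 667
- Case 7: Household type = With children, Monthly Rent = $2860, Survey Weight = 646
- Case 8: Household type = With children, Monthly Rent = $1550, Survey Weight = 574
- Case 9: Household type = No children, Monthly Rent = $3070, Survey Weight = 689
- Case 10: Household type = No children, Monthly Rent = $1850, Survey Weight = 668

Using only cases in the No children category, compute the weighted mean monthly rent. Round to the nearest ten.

No children rows: 4, 5, 9, 10
Weighted sum = 3691070
Sum of weights = 79 + 45 + 689 + 668 = 1481
Weighted mean = 3691070 / 1481 = 2492.2822

2490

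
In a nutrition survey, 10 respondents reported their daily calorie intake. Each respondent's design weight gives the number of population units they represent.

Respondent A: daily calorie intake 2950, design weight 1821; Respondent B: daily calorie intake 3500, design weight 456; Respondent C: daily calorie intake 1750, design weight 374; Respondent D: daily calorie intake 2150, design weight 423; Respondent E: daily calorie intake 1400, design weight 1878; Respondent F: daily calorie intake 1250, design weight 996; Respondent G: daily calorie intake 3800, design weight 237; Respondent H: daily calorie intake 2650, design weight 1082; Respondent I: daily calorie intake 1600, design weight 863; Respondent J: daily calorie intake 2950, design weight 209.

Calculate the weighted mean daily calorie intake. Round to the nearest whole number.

2179

Weighted sum = 2950×1821 + 3500×456 + 1750×374 + 2150×423 + 1400×1878 + 1250×996 + 3800×237 + 2650×1082 + 1600×863 + 2950×209
  = 18171350
Sum of weights = 1821 + 456 + 374 + 423 + 1878 + 996 + 237 + 1082 + 863 + 209 = 8339
Weighted mean = 18171350 / 8339 = 2179.0802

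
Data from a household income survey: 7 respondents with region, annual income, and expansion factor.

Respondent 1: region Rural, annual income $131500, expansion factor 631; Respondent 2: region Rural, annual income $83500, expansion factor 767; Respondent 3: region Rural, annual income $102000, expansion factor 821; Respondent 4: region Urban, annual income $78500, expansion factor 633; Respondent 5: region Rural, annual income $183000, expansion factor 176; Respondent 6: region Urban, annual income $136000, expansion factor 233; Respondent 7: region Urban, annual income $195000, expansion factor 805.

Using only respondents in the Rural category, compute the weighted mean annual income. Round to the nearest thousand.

110000

Rural rows: 1, 2, 3, 5
Weighted sum = 131500×631 + 83500×767 + 102000×821 + 183000×176
  = 82976500 + 64044500 + 83742000 + 32208000 = 262971000
Sum of weights = 631 + 767 + 821 + 176 = 2395
Weighted mean = 262971000 / 2395 = 109800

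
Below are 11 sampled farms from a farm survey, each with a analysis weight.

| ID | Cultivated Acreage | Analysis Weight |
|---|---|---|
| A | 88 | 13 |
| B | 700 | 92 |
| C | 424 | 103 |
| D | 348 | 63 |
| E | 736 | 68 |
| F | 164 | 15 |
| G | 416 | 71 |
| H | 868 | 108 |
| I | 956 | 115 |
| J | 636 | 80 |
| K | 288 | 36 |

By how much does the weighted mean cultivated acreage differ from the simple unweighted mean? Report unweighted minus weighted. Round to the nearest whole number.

-115

Unweighted sum = 88 + 700 + 424 + 348 + 736 + 164 + 416 + 868 + 956 + 636 + 288 = 5624
Unweighted mean = 5624 / 11 = 511.27273
Weighted sum = 478116
Sum of weights = 13 + 92 + 103 + 63 + 68 + 15 + 71 + 108 + 115 + 80 + 36 = 764
Weighted mean = 478116 / 764 = 625.80628
Difference (unweighted minus weighted) = -114.53356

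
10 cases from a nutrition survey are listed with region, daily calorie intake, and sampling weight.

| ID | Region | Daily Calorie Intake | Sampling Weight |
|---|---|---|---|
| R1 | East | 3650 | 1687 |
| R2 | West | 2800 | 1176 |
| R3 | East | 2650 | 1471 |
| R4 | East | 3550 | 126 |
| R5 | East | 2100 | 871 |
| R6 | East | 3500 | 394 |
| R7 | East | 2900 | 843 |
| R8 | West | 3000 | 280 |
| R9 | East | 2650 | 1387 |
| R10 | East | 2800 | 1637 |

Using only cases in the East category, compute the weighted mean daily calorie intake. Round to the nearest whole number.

2901

East rows: R1, R3, R4, R5, R6, R7, R9, R10
Weighted sum = 3650×1687 + 2650×1471 + 3550×126 + 2100×871 + 3500×394 + 2900×843 + 2650×1387 + 2800×1637
  = 6157550 + 3898150 + 447300 + 1829100 + 1379000 + 2444700 + 3675550 + 4583600 = 24414950
Sum of weights = 1687 + 1471 + 126 + 871 + 394 + 843 + 1387 + 1637 = 8416
Weighted mean = 24414950 / 8416 = 2901.0159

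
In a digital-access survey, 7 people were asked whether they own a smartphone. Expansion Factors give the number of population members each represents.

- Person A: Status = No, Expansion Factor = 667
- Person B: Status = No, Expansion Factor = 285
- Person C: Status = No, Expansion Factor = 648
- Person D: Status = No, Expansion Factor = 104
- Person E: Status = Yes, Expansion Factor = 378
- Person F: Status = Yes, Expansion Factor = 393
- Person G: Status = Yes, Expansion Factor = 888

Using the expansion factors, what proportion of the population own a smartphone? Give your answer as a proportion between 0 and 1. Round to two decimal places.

Sum of weights for 'Yes' = 378 + 393 + 888 = 1659
Total weight = 667 + 285 + 648 + 104 + 378 + 393 + 888 = 3363
Weighted proportion = 1659 / 3363 = 0.49330955

0.49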